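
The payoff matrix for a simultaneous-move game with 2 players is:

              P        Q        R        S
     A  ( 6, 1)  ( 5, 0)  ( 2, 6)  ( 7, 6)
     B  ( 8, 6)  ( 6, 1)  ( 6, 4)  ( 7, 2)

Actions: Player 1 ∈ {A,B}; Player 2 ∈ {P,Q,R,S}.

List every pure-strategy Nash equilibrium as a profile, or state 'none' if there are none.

(A,P): not NE [P1→B gives 8>6; P2→S gives 6>1]
(A,Q): not NE [P1→B gives 6>5; P2→S gives 6>0]
(A,R): not NE [P1→B gives 6>2]
(A,S): NE
(B,P): NE
(B,Q): not NE [P2→P gives 6>1]
(B,R): not NE [P2→P gives 6>4]
(B,S): not NE [P2→P gives 6>2]

Nash profiles: (A,S), (B,P)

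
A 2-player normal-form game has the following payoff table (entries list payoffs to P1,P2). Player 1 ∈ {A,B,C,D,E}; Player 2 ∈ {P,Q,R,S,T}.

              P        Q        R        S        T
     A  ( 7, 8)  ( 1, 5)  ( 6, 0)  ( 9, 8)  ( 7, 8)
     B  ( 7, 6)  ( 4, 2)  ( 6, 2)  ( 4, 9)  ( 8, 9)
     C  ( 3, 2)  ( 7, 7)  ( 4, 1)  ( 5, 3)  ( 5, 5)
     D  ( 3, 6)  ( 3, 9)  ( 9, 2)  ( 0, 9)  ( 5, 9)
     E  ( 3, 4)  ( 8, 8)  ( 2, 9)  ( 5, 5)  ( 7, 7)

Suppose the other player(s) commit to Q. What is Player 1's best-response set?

u_1(A vs Q) = 1
u_1(B vs Q) = 4
u_1(C vs Q) = 7
u_1(D vs Q) = 3
u_1(E vs Q) = 8
max payoff 8 at {E}

argmax u_1 = {E}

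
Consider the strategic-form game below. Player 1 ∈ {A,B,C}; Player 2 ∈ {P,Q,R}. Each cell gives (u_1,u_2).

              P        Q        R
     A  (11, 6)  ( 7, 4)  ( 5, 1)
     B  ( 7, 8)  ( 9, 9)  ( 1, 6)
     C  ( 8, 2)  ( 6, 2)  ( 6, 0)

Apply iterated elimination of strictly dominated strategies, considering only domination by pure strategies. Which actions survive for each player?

Remaining: P1:{A,B} P2:{P,Q}

P2 drop R (P beats it: A:6>1 B:8>6 C:2>0)
P1 drop C (A beats it: P:11>8 Q:7>6)
P1→{A,B} P2→{P,Q}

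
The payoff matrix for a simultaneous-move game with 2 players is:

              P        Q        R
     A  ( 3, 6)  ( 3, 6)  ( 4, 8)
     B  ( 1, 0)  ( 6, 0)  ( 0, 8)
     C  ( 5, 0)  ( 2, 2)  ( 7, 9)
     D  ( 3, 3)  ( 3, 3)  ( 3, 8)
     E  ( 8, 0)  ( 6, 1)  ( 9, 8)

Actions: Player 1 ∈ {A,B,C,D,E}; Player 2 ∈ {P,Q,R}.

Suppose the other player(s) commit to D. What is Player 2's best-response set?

u_2(P vs D) = 3
u_2(Q vs D) = 3
u_2(R vs D) = 8
max payoff 8 at {R}

argmax u_2 = {R}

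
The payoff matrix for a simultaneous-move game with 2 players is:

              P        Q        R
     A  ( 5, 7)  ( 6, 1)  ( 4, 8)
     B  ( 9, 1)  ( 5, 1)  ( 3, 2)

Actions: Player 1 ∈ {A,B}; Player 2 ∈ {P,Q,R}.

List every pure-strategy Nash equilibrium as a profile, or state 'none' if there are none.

PSNE = {(A,R)}

(A,P): not NE [P1→B gives 9>5; P2→R gives 8>7]
(A,Q): not NE [P2→R gives 8>1]
(A,R): NE
(B,P): not NE [P2→R gives 2>1]
(B,Q): not NE [P1→A gives 6>5; P2→R gives 2>1]
(B,R): not NE [P1→A gives 4>3]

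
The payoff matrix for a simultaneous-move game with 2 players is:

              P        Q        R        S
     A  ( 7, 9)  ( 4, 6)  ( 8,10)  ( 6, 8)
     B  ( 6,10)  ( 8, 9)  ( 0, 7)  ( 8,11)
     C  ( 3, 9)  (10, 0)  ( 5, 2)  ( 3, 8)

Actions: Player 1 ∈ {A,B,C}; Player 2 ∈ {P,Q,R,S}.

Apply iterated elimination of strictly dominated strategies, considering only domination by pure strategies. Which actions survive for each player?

P2 drop Q (P beats it: A:9>6 B:10>9 C:9>0)
P1 drop C (A beats it: P:7>3 R:8>5 S:6>3)
P1→{A,B} P2→{P,R,S}

Survivors P1:{A,B} P2:{P,R,S}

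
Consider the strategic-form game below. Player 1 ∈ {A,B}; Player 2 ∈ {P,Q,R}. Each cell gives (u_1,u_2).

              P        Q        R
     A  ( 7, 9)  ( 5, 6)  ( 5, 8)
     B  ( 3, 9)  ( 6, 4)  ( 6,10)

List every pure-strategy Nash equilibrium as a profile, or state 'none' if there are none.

NE set: (A,P), (B,R)

(A,P): NE
(A,Q): not NE [P1→B gives 6>5; P2→P gives 9>6]
(A,R): not NE [P1→B gives 6>5; P2→P gives 9>8]
(B,P): not NE [P1→A gives 7>3; P2→R gives 10>9]
(B,Q): not NE [P2→R gives 10>4]
(B,R): NE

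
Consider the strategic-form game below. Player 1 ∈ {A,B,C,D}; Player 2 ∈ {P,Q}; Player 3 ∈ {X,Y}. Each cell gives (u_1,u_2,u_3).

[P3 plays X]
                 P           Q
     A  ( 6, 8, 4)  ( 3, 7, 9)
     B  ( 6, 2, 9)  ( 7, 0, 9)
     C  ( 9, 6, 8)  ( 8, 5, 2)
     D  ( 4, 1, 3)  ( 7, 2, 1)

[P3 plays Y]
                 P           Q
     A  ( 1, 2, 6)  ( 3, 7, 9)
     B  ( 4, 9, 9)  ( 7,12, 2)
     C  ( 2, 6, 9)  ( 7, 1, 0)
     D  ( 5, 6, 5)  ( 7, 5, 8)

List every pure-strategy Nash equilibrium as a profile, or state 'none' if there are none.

(A,P,X): not NE [P1→C gives 9>6; P3→Y gives 6>4]
(A,P,Y): not NE [P1→D gives 5>1; P2→Q gives 7>2]
(A,Q,X): not NE [P1→C gives 8>3; P2→P gives 8>7]
(A,Q,Y): not NE [P1→D gives 7>3]
(B,P,X): not NE [P1→C gives 9>6]
(B,P,Y): not NE [P1→D gives 5>4; P2→Q gives 12>9]
(B,Q,X): not NE [P1→C gives 8>7; P2→P gives 2>0]
(B,Q,Y): not NE [P3→X gives 9>2]
(C,P,X): not NE [P3→Y gives 9>8]
(C,P,Y): not NE [P1→D gives 5>2]
(C,Q,X): not NE [P2→P gives 6>5]
(C,Q,Y): not NE [P2→P gives 6>1; P3→X gives 2>0]
(D,P,X): not NE [P1→C gives 9>4; P2→Q gives 2>1; P3→Y gives 5>3]
(D,P,Y): NE
(D,Q,X): not NE [P1→C gives 8>7; P3→Y gives 8>1]
(D,Q,Y): not NE [P2→P gives 6>5]

PSNE = {(D,P,Y)}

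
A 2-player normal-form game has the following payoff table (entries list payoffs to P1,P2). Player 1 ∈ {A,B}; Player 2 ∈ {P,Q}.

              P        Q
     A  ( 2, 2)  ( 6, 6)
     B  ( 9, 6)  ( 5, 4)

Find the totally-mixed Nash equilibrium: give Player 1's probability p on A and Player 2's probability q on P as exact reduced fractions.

P1 indiff ⇒ q·2+(1-q)·6 = q·9+(1-q)·5 ⇒ q(-7) = (1-q)(-1) ⇒ q = 1/8
P2 indiff ⇒ p·2+(1-p)·6 = p·6+(1-p)·4 ⇒ p(-4) = (1-p)(-2) ⇒ p = 1/3

(p,q) = (1/3, 1/8)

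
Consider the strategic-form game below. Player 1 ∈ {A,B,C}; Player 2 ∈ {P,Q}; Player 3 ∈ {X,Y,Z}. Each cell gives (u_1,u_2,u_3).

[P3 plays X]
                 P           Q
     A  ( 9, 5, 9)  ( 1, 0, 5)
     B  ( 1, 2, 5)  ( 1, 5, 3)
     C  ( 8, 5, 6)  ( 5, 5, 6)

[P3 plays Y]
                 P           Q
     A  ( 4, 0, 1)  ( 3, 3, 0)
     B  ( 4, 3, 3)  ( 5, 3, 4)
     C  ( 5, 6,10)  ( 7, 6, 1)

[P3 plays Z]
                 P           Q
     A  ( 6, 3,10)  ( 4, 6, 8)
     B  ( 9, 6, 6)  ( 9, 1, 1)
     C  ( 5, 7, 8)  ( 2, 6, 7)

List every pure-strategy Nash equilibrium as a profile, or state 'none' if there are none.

NE set: (B,P,Z), (C,P,Y)

(A,P,X): not NE [P3→Z gives 10>9]
(A,P,Y): not NE [P1→C gives 5>4; P2→Q gives 3>0; P3→Z gives 10>1]
(A,P,Z): not NE [P1→B gives 9>6; P2→Q gives 6>3]
(A,Q,X): not NE [P1→C gives 5>1; P2→P gives 5>0; P3→Z gives 8>5]
(A,Q,Y): not NE [P1→C gives 7>3; P3→Z gives 8>0]
(A,Q,Z): not NE [P1→B gives 9>4]
(B,P,X): not NE [P1→A gives 9>1; P2→Q gives 5>2; P3→Z gives 6>5]
(B,P,Y): not NE [P1→C gives 5>4; P3→Z gives 6>3]
(B,P,Z): NE
(B,Q,X): not NE [P1→C gives 5>1; P3→Y gives 4>3]
(B,Q,Y): not NE [P1→C gives 7>5]
(B,Q,Z): not NE [P2→P gives 6>1; P3→Y gives 4>1]
(C,P,X): not NE [P1→A gives 9>8; P3→Y gives 10>6]
(C,P,Y): NE
(C,P,Z): not NE [P1→B gives 9>5; P3→Y gives 10>8]
(C,Q,X): not NE [P3→Z gives 7>6]
(C,Q,Y): not NE [P3→Z gives 7>1]
(C,Q,Z): not NE [P1→B gives 9>2; P2→P gives 7>6]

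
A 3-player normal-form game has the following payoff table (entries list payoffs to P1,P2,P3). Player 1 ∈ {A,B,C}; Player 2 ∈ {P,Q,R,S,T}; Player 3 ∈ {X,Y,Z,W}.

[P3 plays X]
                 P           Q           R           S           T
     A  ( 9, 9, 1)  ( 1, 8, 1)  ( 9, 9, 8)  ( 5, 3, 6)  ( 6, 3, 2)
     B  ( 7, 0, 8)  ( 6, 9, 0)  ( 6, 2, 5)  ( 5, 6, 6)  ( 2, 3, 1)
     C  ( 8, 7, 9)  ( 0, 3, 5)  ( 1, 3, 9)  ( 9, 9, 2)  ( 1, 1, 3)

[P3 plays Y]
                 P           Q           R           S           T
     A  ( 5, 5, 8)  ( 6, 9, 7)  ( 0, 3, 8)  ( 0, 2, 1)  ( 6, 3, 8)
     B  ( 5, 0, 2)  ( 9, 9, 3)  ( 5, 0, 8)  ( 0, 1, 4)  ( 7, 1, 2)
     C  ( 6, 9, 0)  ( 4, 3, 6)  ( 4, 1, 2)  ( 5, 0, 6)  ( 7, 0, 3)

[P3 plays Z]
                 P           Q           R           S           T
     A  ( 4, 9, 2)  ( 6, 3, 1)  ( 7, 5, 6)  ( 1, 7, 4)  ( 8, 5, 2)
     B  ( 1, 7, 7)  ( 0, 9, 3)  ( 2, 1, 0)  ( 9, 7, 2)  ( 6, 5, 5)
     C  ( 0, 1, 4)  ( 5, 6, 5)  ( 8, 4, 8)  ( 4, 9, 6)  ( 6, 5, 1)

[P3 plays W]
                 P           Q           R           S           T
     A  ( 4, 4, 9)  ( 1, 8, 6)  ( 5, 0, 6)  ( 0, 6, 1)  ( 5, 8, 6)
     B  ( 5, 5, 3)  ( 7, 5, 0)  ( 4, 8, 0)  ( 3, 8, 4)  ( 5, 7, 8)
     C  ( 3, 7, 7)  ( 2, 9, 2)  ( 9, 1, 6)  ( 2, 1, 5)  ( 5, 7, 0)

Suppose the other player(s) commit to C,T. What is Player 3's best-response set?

BR_3 = {X,Y}

u_3(X vs C,T) = 3
u_3(Y vs C,T) = 3
u_3(Z vs C,T) = 1
u_3(W vs C,T) = 0
max payoff 3 at {X,Y}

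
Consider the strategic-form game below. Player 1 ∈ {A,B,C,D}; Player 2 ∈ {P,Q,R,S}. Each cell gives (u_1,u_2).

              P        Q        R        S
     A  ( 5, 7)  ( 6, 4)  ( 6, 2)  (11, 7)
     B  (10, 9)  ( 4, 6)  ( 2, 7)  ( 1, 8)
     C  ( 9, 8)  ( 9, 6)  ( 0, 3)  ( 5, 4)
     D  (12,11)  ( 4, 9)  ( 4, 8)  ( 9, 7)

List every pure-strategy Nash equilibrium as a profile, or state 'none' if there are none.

(A,P): not NE [P1→D gives 12>5]
(A,Q): not NE [P1→C gives 9>6; P2→S gives 7>4]
(A,R): not NE [P2→S gives 7>2]
(A,S): NE
(B,P): not NE [P1→D gives 12>10]
(B,Q): not NE [P1→C gives 9>4; P2→P gives 9>6]
(B,R): not NE [P1→A gives 6>2; P2→P gives 9>7]
(B,S): not NE [P1→A gives 11>1; P2→P gives 9>8]
(C,P): not NE [P1→D gives 12>9]
(C,Q): not NE [P2→P gives 8>6]
(C,R): not NE [P1→A gives 6>0; P2→P gives 8>3]
(C,S): not NE [P1→A gives 11>5; P2→P gives 8>4]
(D,P): NE
(D,Q): not NE [P1→C gives 9>4; P2→P gives 11>9]
(D,R): not NE [P1→A gives 6>4; P2→P gives 11>8]
(D,S): not NE [P1→A gives 11>9; P2→P gives 11>7]

NE set: (A,S), (D,P)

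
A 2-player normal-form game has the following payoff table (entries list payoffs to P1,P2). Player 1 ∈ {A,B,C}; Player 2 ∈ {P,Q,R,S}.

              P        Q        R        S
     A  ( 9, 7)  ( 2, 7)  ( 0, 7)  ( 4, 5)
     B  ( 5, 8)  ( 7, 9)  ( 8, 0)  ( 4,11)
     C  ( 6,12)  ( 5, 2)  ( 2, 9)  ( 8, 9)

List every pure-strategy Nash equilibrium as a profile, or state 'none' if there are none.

PSNE = {(A,P)}

(A,P): NE
(A,Q): not NE [P1→B gives 7>2]
(A,R): not NE [P1→B gives 8>0]
(A,S): not NE [P1→C gives 8>4; P2→R gives 7>5]
(B,P): not NE [P1→A gives 9>5; P2→S gives 11>8]
(B,Q): not NE [P2→S gives 11>9]
(B,R): not NE [P2→S gives 11>0]
(B,S): not NE [P1→C gives 8>4]
(C,P): not NE [P1→A gives 9>6]
(C,Q): not NE [P1→B gives 7>5; P2→P gives 12>2]
(C,R): not NE [P1→B gives 8>2; P2→P gives 12>9]
(C,S): not NE [P2→P gives 12>9]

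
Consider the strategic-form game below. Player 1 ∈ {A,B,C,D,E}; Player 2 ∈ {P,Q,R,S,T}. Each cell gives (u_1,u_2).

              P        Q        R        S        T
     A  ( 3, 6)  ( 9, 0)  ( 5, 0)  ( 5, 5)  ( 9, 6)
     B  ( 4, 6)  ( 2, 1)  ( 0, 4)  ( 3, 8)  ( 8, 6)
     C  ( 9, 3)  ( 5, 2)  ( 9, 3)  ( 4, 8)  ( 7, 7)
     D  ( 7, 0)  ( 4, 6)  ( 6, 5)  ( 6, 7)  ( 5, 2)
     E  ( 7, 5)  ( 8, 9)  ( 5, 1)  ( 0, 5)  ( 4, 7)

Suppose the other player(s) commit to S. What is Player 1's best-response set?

BR_1 = {D}

u_1(A vs S) = 5
u_1(B vs S) = 3
u_1(C vs S) = 4
u_1(D vs S) = 6
u_1(E vs S) = 0
max payoff 6 at {D}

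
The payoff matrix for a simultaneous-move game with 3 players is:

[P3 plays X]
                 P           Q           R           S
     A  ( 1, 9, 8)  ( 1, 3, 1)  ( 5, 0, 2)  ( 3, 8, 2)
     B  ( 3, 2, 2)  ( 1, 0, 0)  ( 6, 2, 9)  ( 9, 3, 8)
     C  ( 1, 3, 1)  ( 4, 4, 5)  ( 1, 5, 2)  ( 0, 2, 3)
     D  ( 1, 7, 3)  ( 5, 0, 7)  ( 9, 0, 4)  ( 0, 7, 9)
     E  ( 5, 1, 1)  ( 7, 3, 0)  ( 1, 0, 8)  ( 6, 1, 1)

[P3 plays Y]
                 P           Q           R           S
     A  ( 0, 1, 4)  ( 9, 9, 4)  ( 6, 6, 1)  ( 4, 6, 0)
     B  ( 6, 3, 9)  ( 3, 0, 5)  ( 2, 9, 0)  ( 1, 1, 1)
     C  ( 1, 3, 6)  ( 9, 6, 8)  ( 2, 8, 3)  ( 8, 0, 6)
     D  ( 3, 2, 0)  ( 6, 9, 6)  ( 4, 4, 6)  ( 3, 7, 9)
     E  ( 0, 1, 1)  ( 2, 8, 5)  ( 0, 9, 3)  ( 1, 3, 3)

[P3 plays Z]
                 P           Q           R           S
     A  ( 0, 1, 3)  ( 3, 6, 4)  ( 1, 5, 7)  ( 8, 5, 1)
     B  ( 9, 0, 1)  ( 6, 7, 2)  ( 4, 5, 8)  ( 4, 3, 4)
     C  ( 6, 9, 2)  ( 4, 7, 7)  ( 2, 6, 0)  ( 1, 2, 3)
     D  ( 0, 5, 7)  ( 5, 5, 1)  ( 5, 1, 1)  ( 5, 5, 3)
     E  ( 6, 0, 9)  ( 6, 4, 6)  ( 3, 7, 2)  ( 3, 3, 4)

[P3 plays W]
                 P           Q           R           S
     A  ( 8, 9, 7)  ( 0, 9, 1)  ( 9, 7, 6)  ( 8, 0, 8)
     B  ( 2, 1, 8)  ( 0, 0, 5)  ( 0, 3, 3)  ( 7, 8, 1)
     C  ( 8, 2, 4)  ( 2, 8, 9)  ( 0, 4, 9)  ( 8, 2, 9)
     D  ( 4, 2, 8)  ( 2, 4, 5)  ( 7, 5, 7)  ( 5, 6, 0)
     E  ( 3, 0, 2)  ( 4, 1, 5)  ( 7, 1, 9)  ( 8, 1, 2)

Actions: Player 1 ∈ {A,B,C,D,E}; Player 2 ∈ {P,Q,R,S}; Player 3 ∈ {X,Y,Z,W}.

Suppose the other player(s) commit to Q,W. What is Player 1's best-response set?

u_1(A vs Q,W) = 0
u_1(B vs Q,W) = 0
u_1(C vs Q,W) = 2
u_1(D vs Q,W) = 2
u_1(E vs Q,W) = 4
max payoff 4 at {E}

argmax u_1 = {E}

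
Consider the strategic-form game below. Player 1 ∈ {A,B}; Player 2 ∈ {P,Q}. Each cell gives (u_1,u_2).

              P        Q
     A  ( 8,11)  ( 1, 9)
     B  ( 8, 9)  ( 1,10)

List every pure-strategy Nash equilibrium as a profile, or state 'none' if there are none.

NE set: (A,P), (B,Q)

(A,P): NE
(A,Q): not NE [P2→P gives 11>9]
(B,P): not NE [P2→Q gives 10>9]
(B,Q): NE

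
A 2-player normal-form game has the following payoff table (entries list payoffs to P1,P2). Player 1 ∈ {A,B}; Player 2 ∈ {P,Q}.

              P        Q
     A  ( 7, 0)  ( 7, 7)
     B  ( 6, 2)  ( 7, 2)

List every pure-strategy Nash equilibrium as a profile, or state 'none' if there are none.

NE set: (A,Q), (B,Q)

(A,P): not NE [P2→Q gives 7>0]
(A,Q): NE
(B,P): not NE [P1→A gives 7>6]
(B,Q): NE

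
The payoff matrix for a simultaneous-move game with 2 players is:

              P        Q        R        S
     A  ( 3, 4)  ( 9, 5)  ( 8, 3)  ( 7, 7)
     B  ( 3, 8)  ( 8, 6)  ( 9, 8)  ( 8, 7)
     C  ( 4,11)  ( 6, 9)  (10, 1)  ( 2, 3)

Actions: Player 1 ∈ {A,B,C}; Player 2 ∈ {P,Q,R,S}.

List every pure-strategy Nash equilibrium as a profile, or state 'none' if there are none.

PSNE = {(C,P)}

(A,P): not NE [P1→C gives 4>3; P2→S gives 7>4]
(A,Q): not NE [P2→S gives 7>5]
(A,R): not NE [P1→C gives 10>8; P2→S gives 7>3]
(A,S): not NE [P1→B gives 8>7]
(B,P): not NE [P1→C gives 4>3]
(B,Q): not NE [P1→A gives 9>8; P2→R gives 8>6]
(B,R): not NE [P1→C gives 10>9]
(B,S): not NE [P2→R gives 8>7]
(C,P): NE
(C,Q): not NE [P1→A gives 9>6; P2→P gives 11>9]
(C,R): not NE [P2→P gives 11>1]
(C,S): not NE [P1→B gives 8>2; P2→P gives 11>3]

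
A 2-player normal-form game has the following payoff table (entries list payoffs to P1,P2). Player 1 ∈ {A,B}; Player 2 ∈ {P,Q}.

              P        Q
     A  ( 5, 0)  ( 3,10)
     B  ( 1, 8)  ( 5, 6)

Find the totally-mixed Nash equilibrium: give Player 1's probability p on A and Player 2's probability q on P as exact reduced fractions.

P1 indiff ⇒ q·5+(1-q)·3 = q·1+(1-q)·5 ⇒ q(4) = (1-q)(2) ⇒ q = 1/3
P2 indiff ⇒ p·0+(1-p)·8 = p·10+(1-p)·6 ⇒ p(-10) = (1-p)(-2) ⇒ p = 1/6

P1 mixes 1/6 on A; P2 mixes 1/3 on P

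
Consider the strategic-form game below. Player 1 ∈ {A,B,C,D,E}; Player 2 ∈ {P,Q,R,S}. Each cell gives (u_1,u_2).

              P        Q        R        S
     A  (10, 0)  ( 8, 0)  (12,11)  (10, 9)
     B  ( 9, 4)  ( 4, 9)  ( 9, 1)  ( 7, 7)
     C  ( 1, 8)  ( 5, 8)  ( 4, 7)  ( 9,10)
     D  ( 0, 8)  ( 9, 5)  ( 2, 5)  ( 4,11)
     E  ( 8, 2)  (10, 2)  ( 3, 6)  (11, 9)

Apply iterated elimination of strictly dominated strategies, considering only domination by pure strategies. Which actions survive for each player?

Survivors P1:{A,E} P2:{R,S}

P1 drop B (A beats it: P:10>9 Q:8>4 R:12>9 S:10>7)
P1 drop C (A beats it: P:10>1 Q:8>5 R:12>4 S:10>9)
P1 drop D (E beats it: P:8>0 Q:10>9 R:3>2 S:11>4)
P2 drop P (R beats it: A:11>0 E:6>2)
P2 drop Q (R beats it: A:11>0 E:6>2)
P1→{A,E} P2→{R,S}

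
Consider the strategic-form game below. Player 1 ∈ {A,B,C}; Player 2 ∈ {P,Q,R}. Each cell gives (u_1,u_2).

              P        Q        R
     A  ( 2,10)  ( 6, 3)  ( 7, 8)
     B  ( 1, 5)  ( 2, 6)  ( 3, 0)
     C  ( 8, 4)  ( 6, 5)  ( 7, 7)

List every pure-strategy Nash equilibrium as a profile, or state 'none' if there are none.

(A,P): not NE [P1→C gives 8>2]
(A,Q): not NE [P2→P gives 10>3]
(A,R): not NE [P2→P gives 10>8]
(B,P): not NE [P1→C gives 8>1; P2→Q gives 6>5]
(B,Q): not NE [P1→C gives 6>2]
(B,R): not NE [P1→C gives 7>3; P2→Q gives 6>0]
(C,P): not NE [P2→R gives 7>4]
(C,Q): not NE [P2→R gives 7>5]
(C,R): NE

PSNE = {(C,R)}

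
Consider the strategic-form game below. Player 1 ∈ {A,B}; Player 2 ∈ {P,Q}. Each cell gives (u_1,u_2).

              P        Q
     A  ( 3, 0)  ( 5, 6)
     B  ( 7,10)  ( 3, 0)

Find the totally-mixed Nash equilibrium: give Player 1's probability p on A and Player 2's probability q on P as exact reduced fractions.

P1 indiff ⇒ q·3+(1-q)·5 = q·7+(1-q)·3 ⇒ q(-4) = (1-q)(-2) ⇒ q = 1/3
P2 indiff ⇒ p·0+(1-p)·10 = p·6+(1-p)·0 ⇒ p(-6) = (1-p)(-10) ⇒ p = 5/8

(p,q) = (5/8, 1/3)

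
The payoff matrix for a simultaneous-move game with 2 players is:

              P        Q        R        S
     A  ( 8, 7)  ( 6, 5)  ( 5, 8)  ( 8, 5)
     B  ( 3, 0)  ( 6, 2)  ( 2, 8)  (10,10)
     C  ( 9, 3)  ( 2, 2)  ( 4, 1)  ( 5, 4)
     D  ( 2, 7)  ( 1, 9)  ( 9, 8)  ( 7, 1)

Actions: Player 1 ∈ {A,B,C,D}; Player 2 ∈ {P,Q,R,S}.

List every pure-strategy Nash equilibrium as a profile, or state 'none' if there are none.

NE set: (B,S)

(A,P): not NE [P1→C gives 9>8; P2→R gives 8>7]
(A,Q): not NE [P2→R gives 8>5]
(A,R): not NE [P1→D gives 9>5]
(A,S): not NE [P1→B gives 10>8; P2→R gives 8>5]
(B,P): not NE [P1→C gives 9>3; P2→S gives 10>0]
(B,Q): not NE [P2→S gives 10>2]
(B,R): not NE [P1→D gives 9>2; P2→S gives 10>8]
(B,S): NE
(C,P): not NE [P2→S gives 4>3]
(C,Q): not NE [P1→B gives 6>2; P2→S gives 4>2]
(C,R): not NE [P1→D gives 9>4; P2→S gives 4>1]
(C,S): not NE [P1→B gives 10>5]
(D,P): not NE [P1→C gives 9>2; P2→Q gives 9>7]
(D,Q): not NE [P1→B gives 6>1]
(D,R): not NE [P2→Q gives 9>8]
(D,S): not NE [P1→B gives 10>7; P2→Q gives 9>1]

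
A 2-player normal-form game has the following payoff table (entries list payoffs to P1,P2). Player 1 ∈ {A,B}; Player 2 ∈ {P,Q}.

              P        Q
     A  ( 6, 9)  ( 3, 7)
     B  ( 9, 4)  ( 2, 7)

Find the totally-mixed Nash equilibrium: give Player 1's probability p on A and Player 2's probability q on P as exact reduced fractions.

P1 indiff ⇒ q·6+(1-q)·3 = q·9+(1-q)·2 ⇒ q(-3) = (1-q)(-1) ⇒ q = 1/4
P2 indiff ⇒ p·9+(1-p)·4 = p·7+(1-p)·7 ⇒ p(2) = (1-p)(3) ⇒ p = 3/5

P1 mixes 3/5 on A; P2 mixes 1/4 on P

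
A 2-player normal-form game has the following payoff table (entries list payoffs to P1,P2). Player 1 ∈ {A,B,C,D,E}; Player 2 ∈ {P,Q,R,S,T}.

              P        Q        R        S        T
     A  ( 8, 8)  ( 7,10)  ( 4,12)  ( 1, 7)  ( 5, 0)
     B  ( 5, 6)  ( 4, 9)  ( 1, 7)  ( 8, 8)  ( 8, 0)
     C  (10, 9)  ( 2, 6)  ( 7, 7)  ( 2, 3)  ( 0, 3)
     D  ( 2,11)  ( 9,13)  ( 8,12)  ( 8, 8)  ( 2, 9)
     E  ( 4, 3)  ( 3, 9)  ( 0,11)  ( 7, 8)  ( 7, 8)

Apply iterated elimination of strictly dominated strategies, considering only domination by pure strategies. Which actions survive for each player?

Survivors P1:{A,C,D} P2:{P,Q,R}

P1 drop E (B beats it: P:5>4 Q:4>3 R:1>0 S:8>7 T:8>7)
P2 drop S (Q beats it: A:10>7 B:9>8 C:6>3 D:13>8)
P2 drop T (P beats it: A:8>0 B:6>0 C:9>3 D:11>9)
P1 drop B (A beats it: P:8>5 Q:7>4 R:4>1)
P1→{A,C,D} P2→{P,Q,R}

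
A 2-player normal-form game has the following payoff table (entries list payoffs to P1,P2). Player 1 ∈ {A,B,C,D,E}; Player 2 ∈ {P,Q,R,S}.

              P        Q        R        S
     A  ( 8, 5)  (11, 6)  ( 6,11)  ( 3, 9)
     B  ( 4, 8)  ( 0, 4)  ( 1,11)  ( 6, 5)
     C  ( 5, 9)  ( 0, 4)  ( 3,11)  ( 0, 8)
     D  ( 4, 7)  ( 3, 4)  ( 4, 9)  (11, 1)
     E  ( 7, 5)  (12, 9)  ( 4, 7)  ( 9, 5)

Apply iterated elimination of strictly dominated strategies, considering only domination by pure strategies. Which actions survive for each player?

Survivors P1:{A,E} P2:{Q,R}

P1 drop B (E beats it: P:7>4 Q:12>0 R:4>1 S:9>6)
P1 drop C (A beats it: P:8>5 Q:11>0 R:6>3 S:3>0)
P2 drop P (R beats it: A:11>5 D:9>7 E:7>5)
P2 drop S (R beats it: A:11>9 D:9>1 E:7>5)
P1 drop D (A beats it: Q:11>3 R:6>4)
P1→{A,E} P2→{Q,R}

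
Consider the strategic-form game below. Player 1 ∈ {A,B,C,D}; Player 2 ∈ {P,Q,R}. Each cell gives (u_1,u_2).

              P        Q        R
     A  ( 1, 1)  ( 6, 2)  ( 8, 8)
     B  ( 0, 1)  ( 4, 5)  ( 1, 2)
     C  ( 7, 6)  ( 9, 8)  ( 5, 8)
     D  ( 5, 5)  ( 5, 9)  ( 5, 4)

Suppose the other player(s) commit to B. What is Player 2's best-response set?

u_2(P vs B) = 1
u_2(Q vs B) = 5
u_2(R vs B) = 2
max payoff 5 at {Q}

BR_2 = {Q}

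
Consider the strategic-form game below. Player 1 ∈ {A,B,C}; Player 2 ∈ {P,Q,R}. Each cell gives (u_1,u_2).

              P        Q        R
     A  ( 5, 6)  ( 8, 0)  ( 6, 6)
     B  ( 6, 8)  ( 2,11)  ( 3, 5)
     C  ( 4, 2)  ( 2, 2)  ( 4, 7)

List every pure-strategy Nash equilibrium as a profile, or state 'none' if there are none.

Nash profiles: (A,R)

(A,P): not NE [P1→B gives 6>5]
(A,Q): not NE [P2→R gives 6>0]
(A,R): NE
(B,P): not NE [P2→Q gives 11>8]
(B,Q): not NE [P1→A gives 8>2]
(B,R): not NE [P1→A gives 6>3; P2→Q gives 11>5]
(C,P): not NE [P1→B gives 6>4; P2→R gives 7>2]
(C,Q): not NE [P1→A gives 8>2; P2→R gives 7>2]
(C,R): not NE [P1→A gives 6>4]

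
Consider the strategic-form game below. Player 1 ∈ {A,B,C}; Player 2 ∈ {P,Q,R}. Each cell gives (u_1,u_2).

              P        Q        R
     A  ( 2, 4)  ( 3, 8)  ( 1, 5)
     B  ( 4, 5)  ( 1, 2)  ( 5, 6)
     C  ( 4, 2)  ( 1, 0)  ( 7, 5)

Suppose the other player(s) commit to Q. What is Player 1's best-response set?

u_1(A vs Q) = 3
u_1(B vs Q) = 1
u_1(C vs Q) = 1
max payoff 3 at {A}

BR_1 = {A}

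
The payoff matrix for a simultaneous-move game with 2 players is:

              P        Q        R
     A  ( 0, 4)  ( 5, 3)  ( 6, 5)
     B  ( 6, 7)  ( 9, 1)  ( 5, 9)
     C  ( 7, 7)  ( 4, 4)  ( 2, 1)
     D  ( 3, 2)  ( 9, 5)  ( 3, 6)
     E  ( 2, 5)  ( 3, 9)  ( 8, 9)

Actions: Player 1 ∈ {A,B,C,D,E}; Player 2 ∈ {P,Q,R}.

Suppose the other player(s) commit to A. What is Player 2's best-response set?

argmax u_2 = {R}

u_2(P vs A) = 4
u_2(Q vs A) = 3
u_2(R vs A) = 5
max payoff 5 at {R}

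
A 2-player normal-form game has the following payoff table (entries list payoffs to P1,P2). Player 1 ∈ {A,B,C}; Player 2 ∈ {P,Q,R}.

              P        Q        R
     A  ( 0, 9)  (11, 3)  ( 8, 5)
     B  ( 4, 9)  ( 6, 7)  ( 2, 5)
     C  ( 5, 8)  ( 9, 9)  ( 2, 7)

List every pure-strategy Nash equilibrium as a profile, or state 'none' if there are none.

Equilibria: none

(A,P): not NE [P1→C gives 5>0]
(A,Q): not NE [P2→P gives 9>3]
(A,R): not NE [P2→P gives 9>5]
(B,P): not NE [P1→C gives 5>4]
(B,Q): not NE [P1→A gives 11>6; P2→P gives 9>7]
(B,R): not NE [P1→A gives 8>2; P2→P gives 9>5]
(C,P): not NE [P2→Q gives 9>8]
(C,Q): not NE [P1→A gives 11>9]
(C,R): not NE [P1→A gives 8>2; P2→Q gives 9>7]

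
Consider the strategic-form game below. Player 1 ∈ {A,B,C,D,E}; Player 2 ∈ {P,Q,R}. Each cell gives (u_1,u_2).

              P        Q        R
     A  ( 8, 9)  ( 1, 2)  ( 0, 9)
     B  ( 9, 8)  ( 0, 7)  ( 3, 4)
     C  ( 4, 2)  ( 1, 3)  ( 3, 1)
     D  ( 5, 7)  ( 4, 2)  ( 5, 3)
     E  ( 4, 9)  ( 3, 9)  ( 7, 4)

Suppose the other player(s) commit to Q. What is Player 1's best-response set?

u_1(A vs Q) = 1
u_1(B vs Q) = 0
u_1(C vs Q) = 1
u_1(D vs Q) = 4
u_1(E vs Q) = 3
max payoff 4 at {D}

P1 best: {D}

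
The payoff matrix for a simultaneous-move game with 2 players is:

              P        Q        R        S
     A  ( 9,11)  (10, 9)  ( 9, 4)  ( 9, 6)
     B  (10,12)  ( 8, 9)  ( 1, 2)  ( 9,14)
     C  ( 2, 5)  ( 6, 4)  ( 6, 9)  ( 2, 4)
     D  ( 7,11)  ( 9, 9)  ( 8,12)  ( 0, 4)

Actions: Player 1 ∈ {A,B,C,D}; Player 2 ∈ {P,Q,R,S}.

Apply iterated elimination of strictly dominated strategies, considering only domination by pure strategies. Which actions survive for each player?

P1 drop C (A beats it: P:9>2 Q:10>6 R:9>6 S:9>2)
P1 drop D (A beats it: P:9>7 Q:10>9 R:9>8 S:9>0)
P2 drop Q (P beats it: A:11>9 B:12>9)
P2 drop R (P beats it: A:11>4 B:12>2)
P1→{A,B} P2→{P,S}

Remaining: P1:{A,B} P2:{P,S}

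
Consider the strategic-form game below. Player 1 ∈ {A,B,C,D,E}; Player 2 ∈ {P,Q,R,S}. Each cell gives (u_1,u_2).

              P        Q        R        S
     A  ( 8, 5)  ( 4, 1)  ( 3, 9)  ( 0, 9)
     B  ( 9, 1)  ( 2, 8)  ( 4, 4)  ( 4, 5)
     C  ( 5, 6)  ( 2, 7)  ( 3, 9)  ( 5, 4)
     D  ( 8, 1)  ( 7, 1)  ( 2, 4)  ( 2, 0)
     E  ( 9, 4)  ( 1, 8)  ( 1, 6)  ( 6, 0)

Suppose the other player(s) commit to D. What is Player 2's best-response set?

u_2(P vs D) = 1
u_2(Q vs D) = 1
u_2(R vs D) = 4
u_2(S vs D) = 0
max payoff 4 at {R}

argmax u_2 = {R}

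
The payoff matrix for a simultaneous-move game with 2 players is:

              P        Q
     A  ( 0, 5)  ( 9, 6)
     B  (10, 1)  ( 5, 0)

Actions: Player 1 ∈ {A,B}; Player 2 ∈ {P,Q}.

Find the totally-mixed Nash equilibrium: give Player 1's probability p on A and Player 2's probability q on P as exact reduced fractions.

P1 indiff ⇒ q·0+(1-q)·9 = q·10+(1-q)·5 ⇒ q(-10) = (1-q)(-4) ⇒ q = 2/7
P2 indiff ⇒ p·5+(1-p)·1 = p·6+(1-p)·0 ⇒ p(-1) = (1-p)(-1) ⇒ p = 1/2

P1 mixes 1/2 on A; P2 mixes 2/7 on P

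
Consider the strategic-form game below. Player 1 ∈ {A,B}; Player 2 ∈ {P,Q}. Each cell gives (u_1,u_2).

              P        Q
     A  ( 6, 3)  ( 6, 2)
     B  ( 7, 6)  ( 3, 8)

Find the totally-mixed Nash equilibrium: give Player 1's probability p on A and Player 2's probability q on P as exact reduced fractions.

P1 mixes 2/3 on A; P2 mixes 3/4 on P

P1 indiff ⇒ q·6+(1-q)·6 = q·7+(1-q)·3 ⇒ q(-1) = (1-q)(-3) ⇒ q = 3/4
P2 indiff ⇒ p·3+(1-p)·6 = p·2+(1-p)·8 ⇒ p(1) = (1-p)(2) ⇒ p = 2/3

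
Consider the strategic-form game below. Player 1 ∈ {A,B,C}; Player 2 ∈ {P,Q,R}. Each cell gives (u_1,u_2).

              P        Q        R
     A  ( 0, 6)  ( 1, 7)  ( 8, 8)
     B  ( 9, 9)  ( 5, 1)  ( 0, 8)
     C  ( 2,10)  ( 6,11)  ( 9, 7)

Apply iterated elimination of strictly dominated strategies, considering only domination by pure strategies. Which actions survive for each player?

IESDS → P1:{B,C} P2:{P,Q}

P1 drop A (C beats it: P:2>0 Q:6>1 R:9>8)
P2 drop R (P beats it: B:9>8 C:10>7)
P1→{B,C} P2→{P,Q}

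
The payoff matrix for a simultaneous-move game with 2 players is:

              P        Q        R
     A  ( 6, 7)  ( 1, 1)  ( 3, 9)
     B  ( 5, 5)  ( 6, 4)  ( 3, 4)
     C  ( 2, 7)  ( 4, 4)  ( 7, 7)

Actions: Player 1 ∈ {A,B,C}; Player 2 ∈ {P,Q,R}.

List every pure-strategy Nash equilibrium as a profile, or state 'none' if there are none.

Nash profiles: (C,R)

(A,P): not NE [P2→R gives 9>7]
(A,Q): not NE [P1→B gives 6>1; P2→R gives 9>1]
(A,R): not NE [P1→C gives 7>3]
(B,P): not NE [P1→A gives 6>5]
(B,Q): not NE [P2→P gives 5>4]
(B,R): not NE [P1→C gives 7>3; P2→P gives 5>4]
(C,P): not NE [P1→A gives 6>2]
(C,Q): not NE [P1→B gives 6>4; P2→R gives 7>4]
(C,R): NE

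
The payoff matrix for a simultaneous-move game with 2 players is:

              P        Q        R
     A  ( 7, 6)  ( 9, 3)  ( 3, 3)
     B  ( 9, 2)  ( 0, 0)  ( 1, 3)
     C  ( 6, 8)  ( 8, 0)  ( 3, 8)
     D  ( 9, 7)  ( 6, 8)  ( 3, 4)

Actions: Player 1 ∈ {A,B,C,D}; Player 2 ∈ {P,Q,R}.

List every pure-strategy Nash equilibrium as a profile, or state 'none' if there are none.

(A,P): not NE [P1→D gives 9>7]
(A,Q): not NE [P2→P gives 6>3]
(A,R): not NE [P2→P gives 6>3]
(B,P): not NE [P2→R gives 3>2]
(B,Q): not NE [P1→A gives 9>0; P2→R gives 3>0]
(B,R): not NE [P1→D gives 3>1]
(C,P): not NE [P1→D gives 9>6]
(C,Q): not NE [P1→A gives 9>8; P2→R gives 8>0]
(C,R): NE
(D,P): not NE [P2→Q gives 8>7]
(D,Q): not NE [P1→A gives 9>6]
(D,R): not NE [P2→Q gives 8>4]

NE set: (C,R)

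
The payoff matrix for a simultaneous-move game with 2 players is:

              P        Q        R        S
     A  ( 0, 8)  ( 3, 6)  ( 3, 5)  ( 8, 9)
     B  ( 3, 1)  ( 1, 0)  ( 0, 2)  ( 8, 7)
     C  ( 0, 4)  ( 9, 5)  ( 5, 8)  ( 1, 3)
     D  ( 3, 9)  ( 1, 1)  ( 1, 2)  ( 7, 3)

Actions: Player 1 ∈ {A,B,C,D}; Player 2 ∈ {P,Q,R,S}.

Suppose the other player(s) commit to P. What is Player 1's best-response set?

u_1(A vs P) = 0
u_1(B vs P) = 3
u_1(C vs P) = 0
u_1(D vs P) = 3
max payoff 3 at {B,D}

BR_1 = {B,D}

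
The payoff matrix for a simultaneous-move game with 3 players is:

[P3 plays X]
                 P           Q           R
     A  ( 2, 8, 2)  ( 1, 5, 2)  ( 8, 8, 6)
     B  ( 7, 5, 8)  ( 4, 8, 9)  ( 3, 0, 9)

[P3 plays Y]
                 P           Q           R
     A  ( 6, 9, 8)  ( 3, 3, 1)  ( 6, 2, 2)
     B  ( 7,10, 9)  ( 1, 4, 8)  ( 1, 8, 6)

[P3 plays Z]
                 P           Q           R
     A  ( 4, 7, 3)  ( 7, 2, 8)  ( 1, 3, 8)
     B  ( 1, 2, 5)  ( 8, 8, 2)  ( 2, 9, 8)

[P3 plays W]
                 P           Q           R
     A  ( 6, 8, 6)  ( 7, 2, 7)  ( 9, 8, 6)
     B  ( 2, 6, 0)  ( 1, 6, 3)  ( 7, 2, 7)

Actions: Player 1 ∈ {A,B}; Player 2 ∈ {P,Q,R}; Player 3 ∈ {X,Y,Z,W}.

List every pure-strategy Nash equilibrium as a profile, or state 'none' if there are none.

(A,P,X): not NE [P1→B gives 7>2; P3→Y gives 8>2]
(A,P,Y): not NE [P1→B gives 7>6]
(A,P,Z): not NE [P3→Y gives 8>3]
(A,P,W): not NE [P3→Y gives 8>6]
(A,Q,X): not NE [P1→B gives 4>1; P2→R gives 8>5; P3→Z gives 8>2]
(A,Q,Y): not NE [P2→P gives 9>3; P3→Z gives 8>1]
(A,Q,Z): not NE [P1→B gives 8>7; P2→P gives 7>2]
(A,Q,W): not NE [P2→R gives 8>2; P3→Z gives 8>7]
(A,R,X): not NE [P3→Z gives 8>6]
(A,R,Y): not NE [P2→P gives 9>2; P3→Z gives 8>2]
(A,R,Z): not NE [P1→B gives 2>1; P2→P gives 7>3]
(A,R,W): not NE [P3→Z gives 8>6]
(B,P,X): not NE [P2→Q gives 8>5; P3→Y gives 9>8]
(B,P,Y): NE
(B,P,Z): not NE [P1→A gives 4>1; P2→R gives 9>2; P3→Y gives 9>5]
(B,P,W): not NE [P1→A gives 6>2; P3→Y gives 9>0]
(B,Q,X): NE
(B,Q,Y): not NE [P1→A gives 3>1; P2→P gives 10>4; P3→X gives 9>8]
(B,Q,Z): not NE [P2→R gives 9>8; P3→X gives 9>2]
(B,Q,W): not NE [P1→A gives 7>1; P3→X gives 9>3]
(B,R,X): not NE [P1→A gives 8>3; P2→Q gives 8>0]
(B,R,Y): not NE [P1→A gives 6>1; P2→P gives 10>8; P3→X gives 9>6]
(B,R,Z): not NE [P3→X gives 9>8]
(B,R,W): not NE [P1→A gives 9>7; P2→Q gives 6>2; P3→X gives 9>7]

PSNE = {(B,P,Y), (B,Q,X)}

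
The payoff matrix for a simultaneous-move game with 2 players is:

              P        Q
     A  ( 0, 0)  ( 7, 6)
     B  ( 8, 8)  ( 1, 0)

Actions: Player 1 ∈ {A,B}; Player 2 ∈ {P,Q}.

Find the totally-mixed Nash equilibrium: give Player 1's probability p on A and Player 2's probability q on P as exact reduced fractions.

(p,q) = (4/7, 3/7)

P1 indiff ⇒ q·0+(1-q)·7 = q·8+(1-q)·1 ⇒ q(-8) = (1-q)(-6) ⇒ q = 3/7
P2 indiff ⇒ p·0+(1-p)·8 = p·6+(1-p)·0 ⇒ p(-6) = (1-p)(-8) ⇒ p = 4/7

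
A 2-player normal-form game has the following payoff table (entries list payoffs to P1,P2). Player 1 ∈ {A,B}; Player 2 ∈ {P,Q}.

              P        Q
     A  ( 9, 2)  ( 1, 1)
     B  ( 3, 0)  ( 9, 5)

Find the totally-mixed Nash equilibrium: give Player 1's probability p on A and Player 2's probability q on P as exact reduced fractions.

P1 indiff ⇒ q·9+(1-q)·1 = q·3+(1-q)·9 ⇒ q(6) = (1-q)(8) ⇒ q = 4/7
P2 indiff ⇒ p·2+(1-p)·0 = p·1+(1-p)·5 ⇒ p(1) = (1-p)(5) ⇒ p = 5/6

p=5/6, q=4/7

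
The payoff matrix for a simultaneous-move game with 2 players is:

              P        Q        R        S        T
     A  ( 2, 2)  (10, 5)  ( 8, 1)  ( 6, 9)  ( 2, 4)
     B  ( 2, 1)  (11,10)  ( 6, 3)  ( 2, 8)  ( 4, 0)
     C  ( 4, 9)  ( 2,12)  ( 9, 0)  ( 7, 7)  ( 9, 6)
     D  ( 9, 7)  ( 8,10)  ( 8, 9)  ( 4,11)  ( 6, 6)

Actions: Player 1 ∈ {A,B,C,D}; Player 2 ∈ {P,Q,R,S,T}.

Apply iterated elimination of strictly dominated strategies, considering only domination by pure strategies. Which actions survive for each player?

P2 drop P (Q beats it: A:5>2 B:10>1 C:12>9 D:10>7)
P2 drop R (Q beats it: A:5>1 B:10>3 C:12>0 D:10>9)
P2 drop T (Q beats it: A:5>4 B:10>0 C:12>6 D:10>6)
P1 drop D (A beats it: Q:10>8 S:6>4)
P1→{A,B,C} P2→{Q,S}

IESDS → P1:{A,B,C} P2:{Q,S}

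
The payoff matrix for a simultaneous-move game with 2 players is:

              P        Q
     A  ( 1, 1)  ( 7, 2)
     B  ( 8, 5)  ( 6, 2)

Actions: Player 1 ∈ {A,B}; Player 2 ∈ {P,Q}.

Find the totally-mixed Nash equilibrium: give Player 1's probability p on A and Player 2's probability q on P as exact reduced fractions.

p=3/4, q=1/8

P1 indiff ⇒ q·1+(1-q)·7 = q·8+(1-q)·6 ⇒ q(-7) = (1-q)(-1) ⇒ q = 1/8
P2 indiff ⇒ p·1+(1-p)·5 = p·2+(1-p)·2 ⇒ p(-1) = (1-p)(-3) ⇒ p = 3/4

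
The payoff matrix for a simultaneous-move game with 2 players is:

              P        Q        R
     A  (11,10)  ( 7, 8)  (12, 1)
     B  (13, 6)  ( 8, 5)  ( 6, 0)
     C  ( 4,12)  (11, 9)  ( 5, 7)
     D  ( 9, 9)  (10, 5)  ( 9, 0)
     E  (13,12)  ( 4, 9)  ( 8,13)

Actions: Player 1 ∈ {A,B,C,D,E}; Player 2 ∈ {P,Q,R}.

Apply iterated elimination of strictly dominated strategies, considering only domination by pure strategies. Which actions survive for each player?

P2 drop Q (P beats it: A:10>8 B:6>5 C:12>9 D:9>5 E:12>9)
P1 drop C (A beats it: P:11>4 R:12>5)
P1 drop D (A beats it: P:11>9 R:12>9)
P1→{A,B,E} P2→{P,R}

IESDS → P1:{A,B,E} P2:{P,R}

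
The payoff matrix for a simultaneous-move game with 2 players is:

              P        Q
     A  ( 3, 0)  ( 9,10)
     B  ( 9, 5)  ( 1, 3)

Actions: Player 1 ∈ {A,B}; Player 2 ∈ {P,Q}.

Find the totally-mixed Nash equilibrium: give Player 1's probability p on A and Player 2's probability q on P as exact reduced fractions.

(p,q) = (1/6, 4/7)

P1 indiff ⇒ q·3+(1-q)·9 = q·9+(1-q)·1 ⇒ q(-6) = (1-q)(-8) ⇒ q = 4/7
P2 indiff ⇒ p·0+(1-p)·5 = p·10+(1-p)·3 ⇒ p(-10) = (1-p)(-2) ⇒ p = 1/6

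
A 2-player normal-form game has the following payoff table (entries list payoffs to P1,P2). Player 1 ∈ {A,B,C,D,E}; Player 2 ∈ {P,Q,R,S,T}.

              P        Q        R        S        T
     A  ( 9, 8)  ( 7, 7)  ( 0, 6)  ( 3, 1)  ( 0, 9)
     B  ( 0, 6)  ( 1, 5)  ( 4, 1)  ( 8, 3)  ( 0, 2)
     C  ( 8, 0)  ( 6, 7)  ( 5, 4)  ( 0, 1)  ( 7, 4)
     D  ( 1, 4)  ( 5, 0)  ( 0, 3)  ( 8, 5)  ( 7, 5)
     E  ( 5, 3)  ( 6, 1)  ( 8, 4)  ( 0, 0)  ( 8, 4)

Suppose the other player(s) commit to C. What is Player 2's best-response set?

u_2(P vs C) = 0
u_2(Q vs C) = 7
u_2(R vs C) = 4
u_2(S vs C) = 1
u_2(T vs C) = 4
max payoff 7 at {Q}

P2 best: {Q}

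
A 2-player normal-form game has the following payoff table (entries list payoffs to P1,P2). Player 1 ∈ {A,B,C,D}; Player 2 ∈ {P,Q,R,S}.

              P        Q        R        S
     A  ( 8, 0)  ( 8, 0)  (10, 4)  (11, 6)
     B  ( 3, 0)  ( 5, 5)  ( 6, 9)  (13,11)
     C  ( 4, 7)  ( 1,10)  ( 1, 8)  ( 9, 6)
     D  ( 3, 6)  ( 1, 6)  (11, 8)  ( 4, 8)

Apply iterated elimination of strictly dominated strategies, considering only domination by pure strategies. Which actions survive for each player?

Survivors P1:{A,B,D} P2:{R,S}

P1 drop C (A beats it: P:8>4 Q:8>1 R:10>1 S:11>9)
P2 drop P (R beats it: A:4>0 B:9>0 D:8>6)
P2 drop Q (R beats it: A:4>0 B:9>5 D:8>6)
P1→{A,B,D} P2→{R,S}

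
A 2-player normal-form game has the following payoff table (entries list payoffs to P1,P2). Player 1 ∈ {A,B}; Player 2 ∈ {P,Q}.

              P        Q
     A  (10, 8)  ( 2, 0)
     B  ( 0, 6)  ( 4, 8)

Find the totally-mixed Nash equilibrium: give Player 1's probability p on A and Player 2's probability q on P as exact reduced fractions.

P1 indiff ⇒ q·10+(1-q)·2 = q·0+(1-q)·4 ⇒ q(10) = (1-q)(2) ⇒ q = 1/6
P2 indiff ⇒ p·8+(1-p)·6 = p·0+(1-p)·8 ⇒ p(8) = (1-p)(2) ⇒ p = 1/5

P1 mixes 1/5 on A; P2 mixes 1/6 on P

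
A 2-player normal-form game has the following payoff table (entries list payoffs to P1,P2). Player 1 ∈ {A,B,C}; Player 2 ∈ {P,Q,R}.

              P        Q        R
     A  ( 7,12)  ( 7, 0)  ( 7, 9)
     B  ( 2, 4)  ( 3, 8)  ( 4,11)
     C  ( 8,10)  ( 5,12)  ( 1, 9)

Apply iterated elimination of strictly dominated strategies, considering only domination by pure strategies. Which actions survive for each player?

P1 drop B (A beats it: P:7>2 Q:7>3 R:7>4)
P2 drop R (P beats it: A:12>9 C:10>9)
P1→{A,C} P2→{P,Q}

Remaining: P1:{A,C} P2:{P,Q}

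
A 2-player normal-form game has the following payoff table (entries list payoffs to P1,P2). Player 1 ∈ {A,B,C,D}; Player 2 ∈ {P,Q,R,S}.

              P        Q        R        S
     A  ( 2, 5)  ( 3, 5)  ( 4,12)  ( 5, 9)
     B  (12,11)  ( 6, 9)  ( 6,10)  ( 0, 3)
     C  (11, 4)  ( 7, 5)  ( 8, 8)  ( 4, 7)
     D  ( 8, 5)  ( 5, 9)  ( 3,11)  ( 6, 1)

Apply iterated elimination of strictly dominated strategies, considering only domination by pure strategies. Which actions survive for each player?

Survivors P1:{B,C} P2:{P,R}

P2 drop Q (R beats it: A:12>5 B:10>9 C:8>5 D:11>9)
P2 drop S (R beats it: A:12>9 B:10>3 C:8>7 D:11>1)
P1 drop A (B beats it: P:12>2 R:6>4)
P1 drop D (B beats it: P:12>8 R:6>3)
P1→{B,C} P2→{P,R}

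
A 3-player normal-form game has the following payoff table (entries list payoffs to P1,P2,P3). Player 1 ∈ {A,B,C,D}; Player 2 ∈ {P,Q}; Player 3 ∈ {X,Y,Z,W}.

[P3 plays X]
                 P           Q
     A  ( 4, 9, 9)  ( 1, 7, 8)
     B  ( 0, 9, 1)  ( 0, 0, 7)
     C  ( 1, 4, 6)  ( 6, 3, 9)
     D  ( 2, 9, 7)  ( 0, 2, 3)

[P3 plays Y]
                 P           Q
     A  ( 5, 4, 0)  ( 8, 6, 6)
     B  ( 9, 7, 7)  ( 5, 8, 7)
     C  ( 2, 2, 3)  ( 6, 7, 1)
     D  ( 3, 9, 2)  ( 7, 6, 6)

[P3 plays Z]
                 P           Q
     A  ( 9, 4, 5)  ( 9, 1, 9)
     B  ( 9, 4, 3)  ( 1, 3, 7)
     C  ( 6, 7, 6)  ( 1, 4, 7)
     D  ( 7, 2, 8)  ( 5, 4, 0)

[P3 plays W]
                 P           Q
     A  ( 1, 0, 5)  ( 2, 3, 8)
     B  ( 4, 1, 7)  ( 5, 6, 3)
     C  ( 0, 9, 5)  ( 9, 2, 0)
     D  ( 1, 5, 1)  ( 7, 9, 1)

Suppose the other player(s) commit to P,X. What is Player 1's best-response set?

argmax u_1 = {A}

u_1(A vs P,X) = 4
u_1(B vs P,X) = 0
u_1(C vs P,X) = 1
u_1(D vs P,X) = 2
max payoff 4 at {A}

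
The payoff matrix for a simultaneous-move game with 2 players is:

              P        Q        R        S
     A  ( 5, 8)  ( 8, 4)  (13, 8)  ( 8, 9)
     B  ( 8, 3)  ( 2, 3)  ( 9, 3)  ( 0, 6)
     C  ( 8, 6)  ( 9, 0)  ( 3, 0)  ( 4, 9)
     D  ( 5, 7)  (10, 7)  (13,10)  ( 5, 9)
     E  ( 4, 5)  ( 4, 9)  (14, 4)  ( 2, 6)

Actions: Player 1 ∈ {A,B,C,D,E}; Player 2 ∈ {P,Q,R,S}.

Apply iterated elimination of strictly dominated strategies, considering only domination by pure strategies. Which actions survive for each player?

P2 drop P (S beats it: A:9>8 B:6>3 C:9>6 D:9>7 E:6>5)
P1 drop B (A beats it: Q:8>2 R:13>9 S:8>0)
P1 drop C (D beats it: Q:10>9 R:13>3 S:5>4)
P1→{A,D,E} P2→{Q,R,S}

Remaining: P1:{A,D,E} P2:{Q,R,S}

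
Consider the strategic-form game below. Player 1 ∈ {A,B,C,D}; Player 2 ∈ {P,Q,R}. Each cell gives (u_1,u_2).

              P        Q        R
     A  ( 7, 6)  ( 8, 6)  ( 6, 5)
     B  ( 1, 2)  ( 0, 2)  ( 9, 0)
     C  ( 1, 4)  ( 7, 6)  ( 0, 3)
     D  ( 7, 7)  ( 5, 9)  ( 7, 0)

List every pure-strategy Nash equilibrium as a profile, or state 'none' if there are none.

(A,P): NE
(A,Q): NE
(A,R): not NE [P1→B gives 9>6; P2→Q gives 6>5]
(B,P): not NE [P1→D gives 7>1]
(B,Q): not NE [P1→A gives 8>0]
(B,R): not NE [P2→Q gives 2>0]
(C,P): not NE [P1→D gives 7>1; P2→Q gives 6>4]
(C,Q): not NE [P1→A gives 8>7]
(C,R): not NE [P1→B gives 9>0; P2→Q gives 6>3]
(D,P): not NE [P2→Q gives 9>7]
(D,Q): not NE [P1→A gives 8>5]
(D,R): not NE [P1→B gives 9>7; P2→Q gives 9>0]

Nash profiles: (A,P), (A,Q)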